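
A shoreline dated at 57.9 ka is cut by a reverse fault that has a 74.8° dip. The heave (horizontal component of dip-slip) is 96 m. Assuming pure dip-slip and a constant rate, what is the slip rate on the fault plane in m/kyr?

6.32 m/kyr

dip-slip = heave / cos(dip) = 96 m / cos(74.8°) = 366.1 m
rate = 366.1 m / 57.9 ka = 0.00632 m/yr = 6.32 m/kyr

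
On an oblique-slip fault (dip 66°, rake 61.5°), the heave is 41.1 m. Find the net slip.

dip-slip = heave / cos(dip) = 41.1 / cos(66°) = 101 m
net slip = dip-slip / sin(rake) = 101 / sin(61.5°) = 115 m

115 m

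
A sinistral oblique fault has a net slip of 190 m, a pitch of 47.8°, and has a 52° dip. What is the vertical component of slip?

111 m

dip-slip = net slip × sin(rake) = 190 m × sin(47.8°) = 140.8 m
throw = dip-slip × sin(dip) = 140.8 × sin(52°) = 111 m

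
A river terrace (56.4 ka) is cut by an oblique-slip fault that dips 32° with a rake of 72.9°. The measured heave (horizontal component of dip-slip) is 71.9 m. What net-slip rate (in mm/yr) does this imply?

1.57 mm/yr

dip-slip = heave / cos(dip) = 71.9 / cos(32°) = 84.78 m
net slip = dip-slip / sin(rake) = 84.78 / sin(72.9°) = 88.70 m
rate = 88.70 m / 56.4 ka = 0.00157 m/yr = 1.57 mm/yr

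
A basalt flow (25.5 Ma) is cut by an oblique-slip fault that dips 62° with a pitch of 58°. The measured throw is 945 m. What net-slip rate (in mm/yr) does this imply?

dip-slip = throw / sin(dip) = 945 / sin(62°) = 1070 m
net slip = dip-slip / sin(rake) = 1070 / sin(58°) = 1262 m
rate = 1262 m / 25.5 Ma = 0.0000495 m/yr = 0.0495 mm/yr

0.0495 mm/yr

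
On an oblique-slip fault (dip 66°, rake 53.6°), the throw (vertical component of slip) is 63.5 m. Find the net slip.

dip-slip = throw / sin(dip) = 63.5 / sin(66°) = 69.51 m
net slip = dip-slip / sin(rake) = 69.51 / sin(53.6°) = 86.4 m

86.4 m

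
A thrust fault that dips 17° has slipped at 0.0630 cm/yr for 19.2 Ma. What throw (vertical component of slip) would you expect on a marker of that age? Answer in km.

3.54 km

dip-slip = rate × time = 0.0630 cm/yr × 19.2 Ma = 12100 m
throw = dip-slip × sin(dip) = 12100 × sin(17°) = 3540 m = 3.54 km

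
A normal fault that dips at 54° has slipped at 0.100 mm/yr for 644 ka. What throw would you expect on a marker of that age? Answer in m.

dip-slip = rate × time = 0.100 mm/yr × 644 ka = 64.40 m
throw = dip-slip × sin(dip) = 64.40 × sin(54°) = 52.1 m

52.1 m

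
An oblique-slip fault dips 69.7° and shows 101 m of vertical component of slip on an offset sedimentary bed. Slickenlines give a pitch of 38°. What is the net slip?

175 m

dip-slip = throw / sin(dip) = 101 / sin(69.7°) = 107.7 m
net slip = dip-slip / sin(rake) = 107.7 / sin(38°) = 175 m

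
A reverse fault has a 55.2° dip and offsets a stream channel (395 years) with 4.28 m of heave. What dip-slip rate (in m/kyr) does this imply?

19 m/kyr

dip-slip = heave / cos(dip) = 4.28 m / cos(55.2°) = 7.499 m
rate = 7.499 m / 395 years = 0.0190 m/yr = 19 m/kyr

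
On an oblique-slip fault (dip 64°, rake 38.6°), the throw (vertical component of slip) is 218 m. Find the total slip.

dip-slip = throw / sin(dip) = 218 / sin(64°) = 242.5 m
net slip = dip-slip / sin(rake) = 242.5 / sin(38.6°) = 389 m

389 m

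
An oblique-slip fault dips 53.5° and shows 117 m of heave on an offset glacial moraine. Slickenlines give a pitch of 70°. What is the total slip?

dip-slip = heave / cos(dip) = 117 / cos(53.5°) = 196.7 m
net slip = dip-slip / sin(rake) = 196.7 / sin(70°) = 209 m

209 m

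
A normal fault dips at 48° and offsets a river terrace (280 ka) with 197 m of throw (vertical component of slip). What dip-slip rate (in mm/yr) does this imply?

0.947 mm/yr

dip-slip = throw / sin(dip) = 197 m / sin(48°) = 265.1 m
rate = 265.1 m / 280 ka = 0.000947 m/yr = 0.947 mm/yr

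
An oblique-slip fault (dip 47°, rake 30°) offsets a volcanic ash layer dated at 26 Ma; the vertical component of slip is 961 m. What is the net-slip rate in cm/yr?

0.0101 cm/yr

dip-slip = throw / sin(dip) = 961 / sin(47°) = 1314 m
net slip = dip-slip / sin(rake) = 1314 / sin(30°) = 2628 m
rate = 2628 m / 26 Ma = 0.000101 m/yr = 0.0101 cm/yr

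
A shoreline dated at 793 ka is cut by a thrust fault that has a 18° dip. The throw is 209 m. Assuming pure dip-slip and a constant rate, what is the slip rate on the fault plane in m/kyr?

0.853 m/kyr

dip-slip = throw / sin(dip) = 209 m / sin(18°) = 676.3 m
rate = 676.3 m / 793 ka = 0.000853 m/yr = 0.853 m/kyr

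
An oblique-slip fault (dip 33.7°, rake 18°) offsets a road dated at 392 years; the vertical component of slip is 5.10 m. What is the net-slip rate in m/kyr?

dip-slip = throw / sin(dip) = 5.10 / sin(33.7°) = 9.192 m
net slip = dip-slip / sin(rake) = 9.192 / sin(18°) = 29.75 m
rate = 29.75 m / 392 years = 0.0759 m/yr = 75.9 m/kyr

75.9 m/kyr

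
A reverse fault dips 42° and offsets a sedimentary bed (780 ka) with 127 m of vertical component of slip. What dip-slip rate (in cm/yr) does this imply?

dip-slip = throw / sin(dip) = 127 m / sin(42°) = 189.8 m
rate = 189.8 m / 780 ka = 0.000243 m/yr = 0.0243 cm/yr

0.0243 cm/yr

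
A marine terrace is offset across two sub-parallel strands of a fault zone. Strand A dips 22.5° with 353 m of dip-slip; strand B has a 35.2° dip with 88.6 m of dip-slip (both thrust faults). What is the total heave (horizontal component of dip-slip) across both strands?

heave_A = 353 × cos(22.5°) = 326.1 m
heave_B = 88.6 × cos(35.2°) = 72.40 m
total = 326.1 + 72.40 = 399 m

399 m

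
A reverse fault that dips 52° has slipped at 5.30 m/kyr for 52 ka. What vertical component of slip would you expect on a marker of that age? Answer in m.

217 m

dip-slip = rate × time = 5.30 m/kyr × 52 ka = 275.6 m
throw = dip-slip × sin(dip) = 275.6 × sin(52°) = 217 m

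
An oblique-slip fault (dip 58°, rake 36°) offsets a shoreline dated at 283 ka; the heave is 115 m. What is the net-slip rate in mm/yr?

1.30 mm/yr

dip-slip = heave / cos(dip) = 115 / cos(58°) = 217 m
net slip = dip-slip / sin(rake) = 217 / sin(36°) = 369.2 m
rate = 369.2 m / 283 ka = 0.00130 m/yr = 1.30 mm/yr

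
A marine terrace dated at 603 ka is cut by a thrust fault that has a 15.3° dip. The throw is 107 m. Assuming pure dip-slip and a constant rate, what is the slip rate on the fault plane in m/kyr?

dip-slip = throw / sin(dip) = 107 m / sin(15.3°) = 405.5 m
rate = 405.5 m / 603 ka = 0.000672 m/yr = 0.672 m/kyr

0.672 m/kyr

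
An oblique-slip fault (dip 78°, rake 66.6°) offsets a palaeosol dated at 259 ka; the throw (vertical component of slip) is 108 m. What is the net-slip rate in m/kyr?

dip-slip = throw / sin(dip) = 108 / sin(78°) = 110.4 m
net slip = dip-slip / sin(rake) = 110.4 / sin(66.6°) = 120.3 m
rate = 120.3 m / 259 ka = 0.000465 m/yr = 0.465 m/kyr

0.465 m/kyr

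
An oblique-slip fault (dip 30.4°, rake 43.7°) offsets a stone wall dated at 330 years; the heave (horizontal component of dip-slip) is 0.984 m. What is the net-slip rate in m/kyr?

dip-slip = heave / cos(dip) = 0.984 / cos(30.4°) = 1.141 m
net slip = dip-slip / sin(rake) = 1.141 / sin(43.7°) = 1.651 m
rate = 1.651 m / 330 years = 0.00500 m/yr = 5 m/kyr

5 m/kyr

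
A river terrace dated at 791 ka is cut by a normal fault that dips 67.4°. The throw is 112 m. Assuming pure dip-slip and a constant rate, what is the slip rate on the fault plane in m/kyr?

0.153 m/kyr

dip-slip = throw / sin(dip) = 112 m / sin(67.4°) = 121.3 m
rate = 121.3 m / 791 ka = 0.000153 m/yr = 0.153 m/kyr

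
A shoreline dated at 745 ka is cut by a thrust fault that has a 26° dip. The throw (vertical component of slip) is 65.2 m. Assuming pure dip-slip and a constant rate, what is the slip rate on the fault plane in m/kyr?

dip-slip = throw / sin(dip) = 65.2 m / sin(26°) = 148.7 m
rate = 148.7 m / 745 ka = 0.000200 m/yr = 0.200 m/kyr

0.200 m/kyr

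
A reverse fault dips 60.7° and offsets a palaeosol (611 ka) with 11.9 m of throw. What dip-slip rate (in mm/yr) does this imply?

0.0223 mm/yr

dip-slip = throw / sin(dip) = 11.9 m / sin(60.7°) = 13.65 m
rate = 13.65 m / 611 ka = 0.0000223 m/yr = 0.0223 mm/yr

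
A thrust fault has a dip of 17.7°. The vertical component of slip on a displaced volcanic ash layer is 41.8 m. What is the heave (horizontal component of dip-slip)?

131 m

heave = throw / tan(dip) = 41.8 / tan(17.7°) = 131 m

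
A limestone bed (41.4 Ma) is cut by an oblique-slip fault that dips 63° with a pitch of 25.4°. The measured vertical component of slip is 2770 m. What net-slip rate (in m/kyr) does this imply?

dip-slip = throw / sin(dip) = 2770 / sin(63°) = 3109 m
net slip = dip-slip / sin(rake) = 3109 / sin(25.4°) = 7248 m
rate = 7248 m / 41.4 Ma = 0.000175 m/yr = 0.175 m/kyr

0.175 m/kyr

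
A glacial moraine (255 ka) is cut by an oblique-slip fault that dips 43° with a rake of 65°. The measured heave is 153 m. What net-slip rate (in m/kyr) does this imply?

0.905 m/kyr

dip-slip = heave / cos(dip) = 153 / cos(43°) = 209.2 m
net slip = dip-slip / sin(rake) = 209.2 / sin(65°) = 230.8 m
rate = 230.8 m / 255 ka = 0.000905 m/yr = 0.905 m/kyr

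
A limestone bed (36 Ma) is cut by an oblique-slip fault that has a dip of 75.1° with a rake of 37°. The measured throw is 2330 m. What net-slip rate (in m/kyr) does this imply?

dip-slip = throw / sin(dip) = 2330 / sin(75.1°) = 2411 m
net slip = dip-slip / sin(rake) = 2411 / sin(37°) = 4006 m
rate = 4006 m / 36 Ma = 0.000111 m/yr = 0.111 m/kyr

0.111 m/kyr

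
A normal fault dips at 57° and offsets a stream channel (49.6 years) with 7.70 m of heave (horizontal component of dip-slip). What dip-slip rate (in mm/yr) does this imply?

285 mm/yr

dip-slip = heave / cos(dip) = 7.70 m / cos(57°) = 14.14 m
rate = 14.14 m / 49.6 years = 0.285 m/yr = 285 mm/yr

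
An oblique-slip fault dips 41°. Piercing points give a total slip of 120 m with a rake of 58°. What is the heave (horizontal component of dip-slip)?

dip-slip = net slip × sin(rake) = 120 m × sin(58°) = 101.8 m
heave = dip-slip × cos(dip) = 101.8 × cos(41°) = 76.8 m

76.8 m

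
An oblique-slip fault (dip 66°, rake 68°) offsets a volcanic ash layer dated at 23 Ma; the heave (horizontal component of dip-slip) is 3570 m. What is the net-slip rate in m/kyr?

0.412 m/kyr

dip-slip = heave / cos(dip) = 3570 / cos(66°) = 8777 m
net slip = dip-slip / sin(rake) = 8777 / sin(68°) = 9466 m
rate = 9466 m / 23 Ma = 0.000412 m/yr = 0.412 m/kyr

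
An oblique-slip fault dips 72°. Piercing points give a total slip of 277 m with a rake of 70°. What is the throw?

dip-slip = net slip × sin(rake) = 277 m × sin(70°) = 260.3 m
throw = dip-slip × sin(dip) = 260.3 × sin(72°) = 248 m

248 m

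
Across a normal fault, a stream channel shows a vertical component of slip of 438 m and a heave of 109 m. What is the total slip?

net slip = √(throw² + heave²) = √(438² + 109²) = 451 m

451 m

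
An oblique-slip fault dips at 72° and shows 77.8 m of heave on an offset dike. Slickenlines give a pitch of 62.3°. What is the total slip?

dip-slip = heave / cos(dip) = 77.8 / cos(72°) = 251.8 m
net slip = dip-slip / sin(rake) = 251.8 / sin(62.3°) = 284 m

284 m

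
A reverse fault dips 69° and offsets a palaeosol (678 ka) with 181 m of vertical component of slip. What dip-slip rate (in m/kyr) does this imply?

0.286 m/kyr

dip-slip = throw / sin(dip) = 181 m / sin(69°) = 193.9 m
rate = 193.9 m / 678 ka = 0.000286 m/yr = 0.286 m/kyr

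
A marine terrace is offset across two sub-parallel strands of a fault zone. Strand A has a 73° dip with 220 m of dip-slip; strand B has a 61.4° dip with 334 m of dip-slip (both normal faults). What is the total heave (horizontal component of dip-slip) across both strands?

heave_A = 220 × cos(73°) = 64.32 m
heave_B = 334 × cos(61.4°) = 159.9 m
total = 64.32 + 159.9 = 224 m

224 m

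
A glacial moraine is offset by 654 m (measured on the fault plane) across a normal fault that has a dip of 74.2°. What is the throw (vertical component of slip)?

629 m

throw = dip-slip × sin(dip) = 654 m × sin(74.2°) = 629 m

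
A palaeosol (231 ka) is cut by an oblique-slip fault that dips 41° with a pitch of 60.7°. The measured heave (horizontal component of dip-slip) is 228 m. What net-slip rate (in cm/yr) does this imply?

0.150 cm/yr

dip-slip = heave / cos(dip) = 228 / cos(41°) = 302.1 m
net slip = dip-slip / sin(rake) = 302.1 / sin(60.7°) = 346.4 m
rate = 346.4 m / 231 ka = 0.00150 m/yr = 0.150 cm/yr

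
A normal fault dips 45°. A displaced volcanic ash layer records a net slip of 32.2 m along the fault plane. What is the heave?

heave = dip-slip × cos(dip) = 32.2 m × cos(45°) = 22.8 m

22.8 m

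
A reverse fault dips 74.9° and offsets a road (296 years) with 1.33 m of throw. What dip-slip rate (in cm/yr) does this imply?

dip-slip = throw / sin(dip) = 1.33 m / sin(74.9°) = 1.378 m
rate = 1.378 m / 296 years = 0.00465 m/yr = 0.465 cm/yr

0.465 cm/yr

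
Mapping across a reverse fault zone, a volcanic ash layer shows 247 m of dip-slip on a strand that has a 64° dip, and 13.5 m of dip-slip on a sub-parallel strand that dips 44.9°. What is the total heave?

118 m

heave_A = 247 × cos(64°) = 108.3 m
heave_B = 13.5 × cos(44.9°) = 9.563 m
total = 108.3 + 9.563 = 118 m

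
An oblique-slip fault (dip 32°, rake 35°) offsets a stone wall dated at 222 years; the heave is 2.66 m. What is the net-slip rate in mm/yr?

dip-slip = heave / cos(dip) = 2.66 / cos(32°) = 3.137 m
net slip = dip-slip / sin(rake) = 3.137 / sin(35°) = 5.469 m
rate = 5.469 m / 222 years = 0.0246 m/yr = 24.6 mm/yr

24.6 mm/yr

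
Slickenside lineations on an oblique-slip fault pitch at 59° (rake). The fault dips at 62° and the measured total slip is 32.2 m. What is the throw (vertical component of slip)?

dip-slip = net slip × sin(rake) = 32.2 m × sin(59°) = 27.60 m
throw = dip-slip × sin(dip) = 27.60 × sin(62°) = 24.4 m

24.4 m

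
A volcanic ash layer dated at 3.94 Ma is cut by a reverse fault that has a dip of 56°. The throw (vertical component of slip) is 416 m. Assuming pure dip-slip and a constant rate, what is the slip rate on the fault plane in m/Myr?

127 m/Myr

dip-slip = throw / sin(dip) = 416 m / sin(56°) = 501.8 m
rate = 501.8 m / 3.94 Ma = 0.000127 m/yr = 127 m/Myr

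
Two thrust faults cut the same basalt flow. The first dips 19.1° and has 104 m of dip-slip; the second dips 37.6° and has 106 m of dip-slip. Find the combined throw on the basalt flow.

throw_A = 104 × sin(19.1°) = 34.03 m
throw_B = 106 × sin(37.6°) = 64.68 m
total = 34.03 + 64.68 = 98.7 m

98.7 m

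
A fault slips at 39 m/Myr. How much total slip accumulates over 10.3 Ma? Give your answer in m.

slip = rate × time = 39 m/Myr × 10.3 Ma = 402 m

402 m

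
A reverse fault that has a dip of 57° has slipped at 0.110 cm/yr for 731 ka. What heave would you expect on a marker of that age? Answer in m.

dip-slip = rate × time = 0.110 cm/yr × 731 ka = 804.1 m
heave = dip-slip × cos(dip) = 804.1 × cos(57°) = 438 m

438 m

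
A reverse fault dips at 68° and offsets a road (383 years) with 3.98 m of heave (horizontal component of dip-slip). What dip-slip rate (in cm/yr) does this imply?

2.77 cm/yr

dip-slip = heave / cos(dip) = 3.98 m / cos(68°) = 10.62 m
rate = 10.62 m / 383 years = 0.0277 m/yr = 2.77 cm/yr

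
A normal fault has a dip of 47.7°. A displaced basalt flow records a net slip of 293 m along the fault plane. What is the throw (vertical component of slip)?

throw = dip-slip × sin(dip) = 293 m × sin(47.7°) = 217 m

217 m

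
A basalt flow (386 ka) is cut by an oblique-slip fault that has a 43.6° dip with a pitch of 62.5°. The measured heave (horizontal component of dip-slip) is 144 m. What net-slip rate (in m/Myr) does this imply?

dip-slip = heave / cos(dip) = 144 / cos(43.6°) = 198.8 m
net slip = dip-slip / sin(rake) = 198.8 / sin(62.5°) = 224.2 m
rate = 224.2 m / 386 ka = 0.000581 m/yr = 581 m/Myr

581 m/Myr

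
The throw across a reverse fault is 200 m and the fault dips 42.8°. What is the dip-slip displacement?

294 m

dip-slip = throw / sin(dip) = 200 / sin(42.8°) = 294 m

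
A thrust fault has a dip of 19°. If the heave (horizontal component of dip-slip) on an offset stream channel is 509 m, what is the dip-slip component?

dip-slip = heave / cos(dip) = 509 / cos(19°) = 538 m

538 m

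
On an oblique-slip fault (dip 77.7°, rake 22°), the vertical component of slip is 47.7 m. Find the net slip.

130 m

dip-slip = throw / sin(dip) = 47.7 / sin(77.7°) = 48.82 m
net slip = dip-slip / sin(rake) = 48.82 / sin(22°) = 130 m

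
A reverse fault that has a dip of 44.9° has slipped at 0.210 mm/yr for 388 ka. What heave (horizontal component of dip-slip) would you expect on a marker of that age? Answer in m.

57.7 m

dip-slip = rate × time = 0.210 mm/yr × 388 ka = 81.48 m
heave = dip-slip × cos(dip) = 81.48 × cos(44.9°) = 57.7 m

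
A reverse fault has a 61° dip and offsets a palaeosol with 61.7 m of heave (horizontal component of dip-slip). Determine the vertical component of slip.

throw = heave × tan(dip) = 61.7 × tan(61°) = 111 m

111 m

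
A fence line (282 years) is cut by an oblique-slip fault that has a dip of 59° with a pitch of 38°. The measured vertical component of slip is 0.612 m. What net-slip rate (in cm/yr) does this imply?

0.411 cm/yr

dip-slip = throw / sin(dip) = 0.612 / sin(59°) = 0.7140 m
net slip = dip-slip / sin(rake) = 0.7140 / sin(38°) = 1.160 m
rate = 1.160 m / 282 years = 0.00411 m/yr = 0.411 cm/yr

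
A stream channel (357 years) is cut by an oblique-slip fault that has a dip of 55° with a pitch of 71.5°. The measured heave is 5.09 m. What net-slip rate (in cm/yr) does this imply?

dip-slip = heave / cos(dip) = 5.09 / cos(55°) = 8.874 m
net slip = dip-slip / sin(rake) = 8.874 / sin(71.5°) = 9.358 m
rate = 9.358 m / 357 years = 0.0262 m/yr = 2.62 cm/yr

2.62 cm/yr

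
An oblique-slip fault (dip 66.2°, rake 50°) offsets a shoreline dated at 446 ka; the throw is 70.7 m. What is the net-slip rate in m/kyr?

0.226 m/kyr

dip-slip = throw / sin(dip) = 70.7 / sin(66.2°) = 77.27 m
net slip = dip-slip / sin(rake) = 77.27 / sin(50°) = 100.9 m
rate = 100.9 m / 446 ka = 0.000226 m/yr = 0.226 m/kyr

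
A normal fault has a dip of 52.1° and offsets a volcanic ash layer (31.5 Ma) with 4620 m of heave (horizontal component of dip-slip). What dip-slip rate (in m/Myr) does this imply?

239 m/Myr

dip-slip = heave / cos(dip) = 4620 m / cos(52.1°) = 7521 m
rate = 7521 m / 31.5 Ma = 0.000239 m/yr = 239 m/Myr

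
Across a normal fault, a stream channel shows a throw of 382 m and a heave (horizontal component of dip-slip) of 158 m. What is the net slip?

413 m

net slip = √(throw² + heave²) = √(382² + 158²) = 413 m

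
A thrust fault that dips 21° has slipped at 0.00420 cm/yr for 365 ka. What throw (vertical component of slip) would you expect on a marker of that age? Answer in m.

5.49 m

dip-slip = rate × time = 0.00420 cm/yr × 365 ka = 15.33 m
throw = dip-slip × sin(dip) = 15.33 × sin(21°) = 5.49 m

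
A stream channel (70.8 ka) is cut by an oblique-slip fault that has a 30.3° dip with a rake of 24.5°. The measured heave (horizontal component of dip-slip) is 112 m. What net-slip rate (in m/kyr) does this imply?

4.42 m/kyr

dip-slip = heave / cos(dip) = 112 / cos(30.3°) = 129.7 m
net slip = dip-slip / sin(rake) = 129.7 / sin(24.5°) = 312.8 m
rate = 312.8 m / 70.8 ka = 0.00442 m/yr = 4.42 m/kyr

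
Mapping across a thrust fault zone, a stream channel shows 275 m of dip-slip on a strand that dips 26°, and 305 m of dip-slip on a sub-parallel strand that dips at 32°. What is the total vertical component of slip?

282 m

throw_A = 275 × sin(26°) = 120.6 m
throw_B = 305 × sin(32°) = 161.6 m
total = 120.6 + 161.6 = 282 m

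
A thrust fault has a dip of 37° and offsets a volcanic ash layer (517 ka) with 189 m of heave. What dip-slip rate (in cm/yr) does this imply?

0.0458 cm/yr

dip-slip = heave / cos(dip) = 189 m / cos(37°) = 236.7 m
rate = 236.7 m / 517 ka = 0.000458 m/yr = 0.0458 cm/yr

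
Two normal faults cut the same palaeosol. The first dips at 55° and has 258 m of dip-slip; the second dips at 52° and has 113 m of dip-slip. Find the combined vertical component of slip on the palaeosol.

throw_A = 258 × sin(55°) = 211.3 m
throw_B = 113 × sin(52°) = 89.05 m
total = 211.3 + 89.05 = 300 m

300 m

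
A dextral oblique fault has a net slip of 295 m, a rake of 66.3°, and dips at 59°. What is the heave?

139 m

dip-slip = net slip × sin(rake) = 295 m × sin(66.3°) = 270.1 m
heave = dip-slip × cos(dip) = 270.1 × cos(59°) = 139 m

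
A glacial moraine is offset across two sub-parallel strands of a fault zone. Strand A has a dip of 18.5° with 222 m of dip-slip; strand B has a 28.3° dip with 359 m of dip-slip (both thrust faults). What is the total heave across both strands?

heave_A = 222 × cos(18.5°) = 210.5 m
heave_B = 359 × cos(28.3°) = 316.1 m
total = 210.5 + 316.1 = 527 m

527 m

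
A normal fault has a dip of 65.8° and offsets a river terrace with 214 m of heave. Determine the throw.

476 m

throw = heave × tan(dip) = 214 × tan(65.8°) = 476 m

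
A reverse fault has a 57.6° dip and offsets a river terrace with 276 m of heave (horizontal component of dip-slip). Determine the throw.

throw = heave × tan(dip) = 276 × tan(57.6°) = 435 m

435 m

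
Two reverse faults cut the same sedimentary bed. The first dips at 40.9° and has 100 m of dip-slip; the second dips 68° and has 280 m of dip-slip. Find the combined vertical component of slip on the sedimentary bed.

throw_A = 100 × sin(40.9°) = 65.47 m
throw_B = 280 × sin(68°) = 259.6 m
total = 65.47 + 259.6 = 325 m

325 m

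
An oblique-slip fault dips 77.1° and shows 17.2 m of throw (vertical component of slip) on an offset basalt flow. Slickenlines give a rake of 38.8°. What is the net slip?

28.2 m

dip-slip = throw / sin(dip) = 17.2 / sin(77.1°) = 17.65 m
net slip = dip-slip / sin(rake) = 17.65 / sin(38.8°) = 28.2 m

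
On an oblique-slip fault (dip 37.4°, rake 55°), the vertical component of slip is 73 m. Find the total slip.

147 m

dip-slip = throw / sin(dip) = 73 / sin(37.4°) = 120.2 m
net slip = dip-slip / sin(rake) = 120.2 / sin(55°) = 147 m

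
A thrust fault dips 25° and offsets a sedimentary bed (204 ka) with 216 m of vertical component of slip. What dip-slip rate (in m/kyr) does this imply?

dip-slip = throw / sin(dip) = 216 m / sin(25°) = 511.1 m
rate = 511.1 m / 204 ka = 0.00251 m/yr = 2.51 m/kyr

2.51 m/kyr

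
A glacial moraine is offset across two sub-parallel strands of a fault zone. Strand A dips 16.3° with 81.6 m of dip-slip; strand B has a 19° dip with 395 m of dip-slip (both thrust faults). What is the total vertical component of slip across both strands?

throw_A = 81.6 × sin(16.3°) = 22.90 m
throw_B = 395 × sin(19°) = 128.6 m
total = 22.90 + 128.6 = 152 m

152 m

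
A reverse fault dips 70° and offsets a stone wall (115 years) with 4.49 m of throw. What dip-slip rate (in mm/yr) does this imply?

dip-slip = throw / sin(dip) = 4.49 m / sin(70°) = 4.778 m
rate = 4.778 m / 115 years = 0.0415 m/yr = 41.5 mm/yr

41.5 mm/yr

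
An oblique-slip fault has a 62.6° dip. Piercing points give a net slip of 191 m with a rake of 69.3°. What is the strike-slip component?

strike-slip = net slip × cos(rake) = 191 m × cos(69.3°) = 67.5 m

67.5 m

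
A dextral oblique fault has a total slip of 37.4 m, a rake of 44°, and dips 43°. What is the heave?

19 m

dip-slip = net slip × sin(rake) = 37.4 m × sin(44°) = 25.98 m
heave = dip-slip × cos(dip) = 25.98 × cos(43°) = 19 m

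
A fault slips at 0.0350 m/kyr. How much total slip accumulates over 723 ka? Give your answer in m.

slip = rate × time = 0.0350 m/kyr × 723 ka = 25.3 m

25.3 m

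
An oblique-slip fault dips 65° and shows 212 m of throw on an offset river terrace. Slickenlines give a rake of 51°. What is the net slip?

dip-slip = throw / sin(dip) = 212 / sin(65°) = 233.9 m
net slip = dip-slip / sin(rake) = 233.9 / sin(51°) = 301 m

301 m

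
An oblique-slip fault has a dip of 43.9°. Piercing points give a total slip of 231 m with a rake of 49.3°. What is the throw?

121 m

dip-slip = net slip × sin(rake) = 231 m × sin(49.3°) = 175.1 m
throw = dip-slip × sin(dip) = 175.1 × sin(43.9°) = 121 m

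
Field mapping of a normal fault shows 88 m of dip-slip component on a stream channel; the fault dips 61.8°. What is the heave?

heave = dip-slip × cos(dip) = 88 m × cos(61.8°) = 41.6 m

41.6 m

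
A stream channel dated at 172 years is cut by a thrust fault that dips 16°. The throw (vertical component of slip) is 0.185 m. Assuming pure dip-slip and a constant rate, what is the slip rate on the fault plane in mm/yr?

3.90 mm/yr

dip-slip = throw / sin(dip) = 0.185 m / sin(16°) = 0.6712 m
rate = 0.6712 m / 172 years = 0.00390 m/yr = 3.90 mm/yr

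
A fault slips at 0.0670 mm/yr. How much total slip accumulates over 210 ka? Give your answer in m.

14.1 m

slip = rate × time = 0.0670 mm/yr × 210 ka = 14.1 m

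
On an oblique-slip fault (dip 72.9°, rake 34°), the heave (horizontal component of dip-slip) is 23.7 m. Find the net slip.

144 m

dip-slip = heave / cos(dip) = 23.7 / cos(72.9°) = 80.60 m
net slip = dip-slip / sin(rake) = 80.60 / sin(34°) = 144 m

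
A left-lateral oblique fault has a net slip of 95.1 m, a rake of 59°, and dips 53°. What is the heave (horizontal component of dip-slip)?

49.1 m

dip-slip = net slip × sin(rake) = 95.1 m × sin(59°) = 81.52 m
heave = dip-slip × cos(dip) = 81.52 × cos(53°) = 49.1 m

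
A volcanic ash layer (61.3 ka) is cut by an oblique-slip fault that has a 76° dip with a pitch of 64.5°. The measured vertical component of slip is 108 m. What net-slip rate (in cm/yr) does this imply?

dip-slip = throw / sin(dip) = 108 / sin(76°) = 111.3 m
net slip = dip-slip / sin(rake) = 111.3 / sin(64.5°) = 123.3 m
rate = 123.3 m / 61.3 ka = 0.00201 m/yr = 0.201 cm/yr

0.201 cm/yr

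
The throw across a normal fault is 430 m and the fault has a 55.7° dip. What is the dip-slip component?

dip-slip = throw / sin(dip) = 430 / sin(55.7°) = 521 m

521 m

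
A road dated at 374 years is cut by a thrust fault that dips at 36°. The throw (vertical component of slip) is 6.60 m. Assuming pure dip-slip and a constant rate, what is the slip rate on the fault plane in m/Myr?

dip-slip = throw / sin(dip) = 6.60 m / sin(36°) = 11.23 m
rate = 11.23 m / 374 years = 0.0300 m/yr = 30000 m/Myr

30000 m/Myr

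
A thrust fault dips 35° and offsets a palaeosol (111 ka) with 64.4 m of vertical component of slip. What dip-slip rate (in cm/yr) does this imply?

dip-slip = throw / sin(dip) = 64.4 m / sin(35°) = 112.3 m
rate = 112.3 m / 111 ka = 0.00101 m/yr = 0.101 cm/yr

0.101 cm/yr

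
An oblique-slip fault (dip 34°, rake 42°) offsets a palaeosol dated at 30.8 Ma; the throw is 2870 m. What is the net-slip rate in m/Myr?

249 m/Myr

dip-slip = throw / sin(dip) = 2870 / sin(34°) = 5132 m
net slip = dip-slip / sin(rake) = 5132 / sin(42°) = 7670 m
rate = 7670 m / 30.8 Ma = 0.000249 m/yr = 249 m/Myr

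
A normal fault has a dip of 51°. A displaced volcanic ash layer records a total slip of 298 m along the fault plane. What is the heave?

188 m

heave = dip-slip × cos(dip) = 298 m × cos(51°) = 188 m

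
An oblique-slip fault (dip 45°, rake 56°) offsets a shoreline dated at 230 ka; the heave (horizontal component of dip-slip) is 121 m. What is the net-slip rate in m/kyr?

dip-slip = heave / cos(dip) = 121 / cos(45°) = 171.1 m
net slip = dip-slip / sin(rake) = 171.1 / sin(56°) = 206.4 m
rate = 206.4 m / 230 ka = 0.000897 m/yr = 0.897 m/kyr

0.897 m/kyr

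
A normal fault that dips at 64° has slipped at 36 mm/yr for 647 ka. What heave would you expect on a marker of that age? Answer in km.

dip-slip = rate × time = 36 mm/yr × 647 ka = 23290 m
heave = dip-slip × cos(dip) = 23290 × cos(64°) = 10200 m = 10.2 km

10.2 km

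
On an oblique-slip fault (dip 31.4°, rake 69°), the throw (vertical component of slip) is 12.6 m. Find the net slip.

25.9 m

dip-slip = throw / sin(dip) = 12.6 / sin(31.4°) = 24.18 m
net slip = dip-slip / sin(rake) = 24.18 / sin(69°) = 25.9 m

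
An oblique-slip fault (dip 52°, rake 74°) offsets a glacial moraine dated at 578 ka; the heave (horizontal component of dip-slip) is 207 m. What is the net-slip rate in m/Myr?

605 m/Myr

dip-slip = heave / cos(dip) = 207 / cos(52°) = 336.2 m
net slip = dip-slip / sin(rake) = 336.2 / sin(74°) = 349.8 m
rate = 349.8 m / 578 ka = 0.000605 m/yr = 605 m/Myr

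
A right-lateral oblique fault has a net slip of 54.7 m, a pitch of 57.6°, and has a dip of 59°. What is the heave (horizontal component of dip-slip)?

23.8 m

dip-slip = net slip × sin(rake) = 54.7 m × sin(57.6°) = 46.18 m
heave = dip-slip × cos(dip) = 46.18 × cos(59°) = 23.8 m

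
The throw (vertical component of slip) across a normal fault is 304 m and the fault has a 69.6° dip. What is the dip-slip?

dip-slip = throw / sin(dip) = 304 / sin(69.6°) = 324 m

324 m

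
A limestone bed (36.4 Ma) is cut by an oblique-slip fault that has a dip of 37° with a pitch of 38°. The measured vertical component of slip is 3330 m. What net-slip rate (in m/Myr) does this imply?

dip-slip = throw / sin(dip) = 3330 / sin(37°) = 5533 m
net slip = dip-slip / sin(rake) = 5533 / sin(38°) = 8988 m
rate = 8988 m / 36.4 Ma = 0.000247 m/yr = 247 m/Myr

247 m/Myr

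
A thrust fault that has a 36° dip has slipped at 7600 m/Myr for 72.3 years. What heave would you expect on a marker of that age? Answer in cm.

dip-slip = rate × time = 7600 m/Myr × 72.3 years = 0.5495 m
heave = dip-slip × cos(dip) = 0.5495 × cos(36°) = 0.445 m = 44.5 cm

44.5 cm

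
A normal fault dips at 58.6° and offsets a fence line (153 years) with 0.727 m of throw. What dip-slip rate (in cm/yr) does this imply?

0.557 cm/yr

dip-slip = throw / sin(dip) = 0.727 m / sin(58.6°) = 0.8517 m
rate = 0.8517 m / 153 years = 0.00557 m/yr = 0.557 cm/yr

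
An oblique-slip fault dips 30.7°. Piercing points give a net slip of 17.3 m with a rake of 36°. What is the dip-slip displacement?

10.2 m

dip-slip = net slip × sin(rake) = 17.3 m × sin(36°) = 10.2 m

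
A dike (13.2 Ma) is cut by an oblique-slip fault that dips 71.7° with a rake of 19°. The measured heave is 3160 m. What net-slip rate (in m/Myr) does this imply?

dip-slip = heave / cos(dip) = 3160 / cos(71.7°) = 10060 m
net slip = dip-slip / sin(rake) = 10060 / sin(19°) = 30910 m
rate = 30910 m / 13.2 Ma = 0.00234 m/yr = 2340 m/Myr

2340 m/Myr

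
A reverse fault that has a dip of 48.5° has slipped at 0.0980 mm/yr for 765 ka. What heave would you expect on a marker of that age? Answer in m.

49.7 m

dip-slip = rate × time = 0.0980 mm/yr × 765 ka = 74.97 m
heave = dip-slip × cos(dip) = 74.97 × cos(48.5°) = 49.7 m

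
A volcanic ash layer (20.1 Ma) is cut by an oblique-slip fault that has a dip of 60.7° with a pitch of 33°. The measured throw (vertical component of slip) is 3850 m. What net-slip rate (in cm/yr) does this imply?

dip-slip = throw / sin(dip) = 3850 / sin(60.7°) = 4415 m
net slip = dip-slip / sin(rake) = 4415 / sin(33°) = 8106 m
rate = 8106 m / 20.1 Ma = 0.000403 m/yr = 0.0403 cm/yr

0.0403 cm/yr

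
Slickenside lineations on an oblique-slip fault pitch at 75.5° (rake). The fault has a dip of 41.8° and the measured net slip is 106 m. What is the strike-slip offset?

strike-slip = net slip × cos(rake) = 106 m × cos(75.5°) = 26.5 m

26.5 m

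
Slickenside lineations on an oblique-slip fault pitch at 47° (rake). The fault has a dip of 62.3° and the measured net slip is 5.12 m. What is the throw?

dip-slip = net slip × sin(rake) = 5.12 m × sin(47°) = 3.745 m
throw = dip-slip × sin(dip) = 3.745 × sin(62.3°) = 3.32 m

3.32 m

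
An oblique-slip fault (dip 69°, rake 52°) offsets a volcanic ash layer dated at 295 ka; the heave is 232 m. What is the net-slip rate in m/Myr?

2780 m/Myr

dip-slip = heave / cos(dip) = 232 / cos(69°) = 647.4 m
net slip = dip-slip / sin(rake) = 647.4 / sin(52°) = 821.5 m
rate = 821.5 m / 295 ka = 0.00278 m/yr = 2780 m/Myr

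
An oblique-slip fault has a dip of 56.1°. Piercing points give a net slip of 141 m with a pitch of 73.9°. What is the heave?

dip-slip = net slip × sin(rake) = 141 m × sin(73.9°) = 135.5 m
heave = dip-slip × cos(dip) = 135.5 × cos(56.1°) = 75.6 m

75.6 m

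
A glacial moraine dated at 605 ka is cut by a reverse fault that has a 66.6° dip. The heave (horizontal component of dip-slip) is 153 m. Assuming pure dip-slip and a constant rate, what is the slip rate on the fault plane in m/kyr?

dip-slip = heave / cos(dip) = 153 m / cos(66.6°) = 385.2 m
rate = 385.2 m / 605 ka = 0.000637 m/yr = 0.637 m/kyr

0.637 m/kyr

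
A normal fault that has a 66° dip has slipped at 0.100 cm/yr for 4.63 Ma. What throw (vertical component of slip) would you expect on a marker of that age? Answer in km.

dip-slip = rate × time = 0.100 cm/yr × 4.63 Ma = 4630 m
throw = dip-slip × sin(dip) = 4630 × sin(66°) = 4230 m = 4.23 km

4.23 km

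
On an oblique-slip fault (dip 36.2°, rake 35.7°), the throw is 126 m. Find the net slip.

366 m

dip-slip = throw / sin(dip) = 126 / sin(36.2°) = 213.3 m
net slip = dip-slip / sin(rake) = 213.3 / sin(35.7°) = 366 m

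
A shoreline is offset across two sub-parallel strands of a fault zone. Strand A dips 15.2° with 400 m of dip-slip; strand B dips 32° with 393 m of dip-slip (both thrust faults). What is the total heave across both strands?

719 m

heave_A = 400 × cos(15.2°) = 386 m
heave_B = 393 × cos(32°) = 333.3 m
total = 386 + 333.3 = 719 m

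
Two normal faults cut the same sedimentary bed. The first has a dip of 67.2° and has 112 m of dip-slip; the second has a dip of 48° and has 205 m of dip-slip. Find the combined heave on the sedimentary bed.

heave_A = 112 × cos(67.2°) = 43.40 m
heave_B = 205 × cos(48°) = 137.2 m
total = 43.40 + 137.2 = 181 m

181 m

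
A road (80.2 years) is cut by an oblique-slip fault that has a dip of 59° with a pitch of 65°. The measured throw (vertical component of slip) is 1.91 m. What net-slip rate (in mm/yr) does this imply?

30.7 mm/yr

dip-slip = throw / sin(dip) = 1.91 / sin(59°) = 2.228 m
net slip = dip-slip / sin(rake) = 2.228 / sin(65°) = 2.459 m
rate = 2.459 m / 80.2 years = 0.0307 m/yr = 30.7 mm/yr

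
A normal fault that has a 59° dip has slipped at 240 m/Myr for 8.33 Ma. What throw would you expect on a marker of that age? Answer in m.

1710 m

dip-slip = rate × time = 240 m/Myr × 8.33 Ma = 1999 m
throw = dip-slip × sin(dip) = 1999 × sin(59°) = 1710 m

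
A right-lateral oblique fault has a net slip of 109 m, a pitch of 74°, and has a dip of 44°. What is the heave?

dip-slip = net slip × sin(rake) = 109 m × sin(74°) = 104.8 m
heave = dip-slip × cos(dip) = 104.8 × cos(44°) = 75.4 m

75.4 m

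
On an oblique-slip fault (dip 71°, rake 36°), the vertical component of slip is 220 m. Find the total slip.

396 m

dip-slip = throw / sin(dip) = 220 / sin(71°) = 232.7 m
net slip = dip-slip / sin(rake) = 232.7 / sin(36°) = 396 m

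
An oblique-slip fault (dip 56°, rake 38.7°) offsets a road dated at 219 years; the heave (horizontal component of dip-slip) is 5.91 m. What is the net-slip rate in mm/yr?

dip-slip = heave / cos(dip) = 5.91 / cos(56°) = 10.57 m
net slip = dip-slip / sin(rake) = 10.57 / sin(38.7°) = 16.90 m
rate = 16.90 m / 219 years = 0.0772 m/yr = 77.2 mm/yr

77.2 mm/yr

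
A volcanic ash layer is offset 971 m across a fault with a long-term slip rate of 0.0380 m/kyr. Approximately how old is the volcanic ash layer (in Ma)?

25.6 Ma

age = offset / rate = 971 m / (0.0380 m/kyr) = 2.56e+07 yr = 25.6 Ma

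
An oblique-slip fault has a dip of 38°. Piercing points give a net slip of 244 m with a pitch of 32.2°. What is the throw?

80 m

dip-slip = net slip × sin(rake) = 244 m × sin(32.2°) = 130 m
throw = dip-slip × sin(dip) = 130 × sin(38°) = 80 m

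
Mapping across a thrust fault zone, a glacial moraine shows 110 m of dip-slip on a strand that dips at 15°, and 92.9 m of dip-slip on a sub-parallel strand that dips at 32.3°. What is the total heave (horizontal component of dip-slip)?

heave_A = 110 × cos(15°) = 106.3 m
heave_B = 92.9 × cos(32.3°) = 78.52 m
total = 106.3 + 78.52 = 185 m

185 m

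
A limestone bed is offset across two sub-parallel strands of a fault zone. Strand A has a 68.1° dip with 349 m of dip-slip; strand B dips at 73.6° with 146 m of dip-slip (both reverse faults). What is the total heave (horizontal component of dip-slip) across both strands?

heave_A = 349 × cos(68.1°) = 130.2 m
heave_B = 146 × cos(73.6°) = 41.22 m
total = 130.2 + 41.22 = 171 m

171 m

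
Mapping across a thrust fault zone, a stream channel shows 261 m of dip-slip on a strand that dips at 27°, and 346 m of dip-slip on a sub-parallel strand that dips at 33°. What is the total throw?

throw_A = 261 × sin(27°) = 118.5 m
throw_B = 346 × sin(33°) = 188.4 m
total = 118.5 + 188.4 = 307 m

307 m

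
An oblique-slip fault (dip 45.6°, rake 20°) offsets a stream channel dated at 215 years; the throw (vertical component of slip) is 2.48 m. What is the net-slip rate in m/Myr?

47200 m/Myr

dip-slip = throw / sin(dip) = 2.48 / sin(45.6°) = 3.471 m
net slip = dip-slip / sin(rake) = 3.471 / sin(20°) = 10.15 m
rate = 10.15 m / 215 years = 0.0472 m/yr = 47200 m/Myr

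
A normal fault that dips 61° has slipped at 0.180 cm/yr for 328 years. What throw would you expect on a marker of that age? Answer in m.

dip-slip = rate × time = 0.180 cm/yr × 328 years = 0.5904 m
throw = dip-slip × sin(dip) = 0.5904 × sin(61°) = 0.516 m

0.516 m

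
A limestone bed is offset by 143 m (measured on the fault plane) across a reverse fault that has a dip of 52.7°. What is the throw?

throw = dip-slip × sin(dip) = 143 m × sin(52.7°) = 114 m

114 m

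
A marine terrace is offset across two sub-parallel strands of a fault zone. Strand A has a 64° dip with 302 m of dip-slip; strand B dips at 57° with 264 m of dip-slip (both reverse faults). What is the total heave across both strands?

276 m

heave_A = 302 × cos(64°) = 132.4 m
heave_B = 264 × cos(57°) = 143.8 m
total = 132.4 + 143.8 = 276 m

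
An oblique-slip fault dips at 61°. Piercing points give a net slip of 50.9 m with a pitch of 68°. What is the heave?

dip-slip = net slip × sin(rake) = 50.9 m × sin(68°) = 47.19 m
heave = dip-slip × cos(dip) = 47.19 × cos(61°) = 22.9 m

22.9 m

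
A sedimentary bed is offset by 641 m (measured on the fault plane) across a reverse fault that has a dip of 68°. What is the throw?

throw = dip-slip × sin(dip) = 641 m × sin(68°) = 594 m

594 m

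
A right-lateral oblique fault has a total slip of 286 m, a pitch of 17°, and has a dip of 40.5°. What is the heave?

dip-slip = net slip × sin(rake) = 286 m × sin(17°) = 83.62 m
heave = dip-slip × cos(dip) = 83.62 × cos(40.5°) = 63.6 m

63.6 m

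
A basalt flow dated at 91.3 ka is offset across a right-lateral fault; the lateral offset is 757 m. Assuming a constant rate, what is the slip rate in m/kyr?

8.29 m/kyr

rate = 757 m / 91.3 ka = 0.00829 m/yr = 8.29 m/kyr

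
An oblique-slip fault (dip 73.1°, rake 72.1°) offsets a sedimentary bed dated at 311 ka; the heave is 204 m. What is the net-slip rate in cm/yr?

0.237 cm/yr

dip-slip = heave / cos(dip) = 204 / cos(73.1°) = 701.7 m
net slip = dip-slip / sin(rake) = 701.7 / sin(72.1°) = 737.4 m
rate = 737.4 m / 311 ka = 0.00237 m/yr = 0.237 cm/yr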